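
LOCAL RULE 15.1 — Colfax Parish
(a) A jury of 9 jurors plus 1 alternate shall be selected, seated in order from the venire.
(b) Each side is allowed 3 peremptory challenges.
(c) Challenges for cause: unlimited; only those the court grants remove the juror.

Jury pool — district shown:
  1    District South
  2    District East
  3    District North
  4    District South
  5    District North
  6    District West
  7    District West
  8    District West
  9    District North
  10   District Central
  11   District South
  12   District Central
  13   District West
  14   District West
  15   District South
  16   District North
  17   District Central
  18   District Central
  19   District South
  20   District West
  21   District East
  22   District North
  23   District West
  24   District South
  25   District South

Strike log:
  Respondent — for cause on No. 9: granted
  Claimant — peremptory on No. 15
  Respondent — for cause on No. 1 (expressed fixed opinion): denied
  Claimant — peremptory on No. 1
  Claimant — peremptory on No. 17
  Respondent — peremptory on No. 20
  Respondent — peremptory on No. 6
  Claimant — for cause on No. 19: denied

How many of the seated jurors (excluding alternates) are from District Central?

Removed: #1, #6, #9, #15, #17, #20.
Seated jurors 1–9: #2, #3, #4, #5, #7, #8, #10, #11, #12 (alternates #13 not counted).
Of those, in District Central: #10, #12 → 2.

2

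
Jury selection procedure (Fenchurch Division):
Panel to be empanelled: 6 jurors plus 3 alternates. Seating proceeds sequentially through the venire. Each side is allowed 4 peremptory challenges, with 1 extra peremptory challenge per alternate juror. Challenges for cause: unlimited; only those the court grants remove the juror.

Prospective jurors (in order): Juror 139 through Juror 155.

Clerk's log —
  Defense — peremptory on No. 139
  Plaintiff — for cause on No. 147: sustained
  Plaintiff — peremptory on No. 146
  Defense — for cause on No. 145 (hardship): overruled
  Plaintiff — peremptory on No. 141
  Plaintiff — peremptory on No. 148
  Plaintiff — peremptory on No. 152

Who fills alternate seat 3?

Removed: #139, #141, #146, #147, #148, #152. (#145 stays — for-cause denied.)
Seating in order: seats 1–6 → #140, #142, #143, #144, #145, #149; alternates → #150, #151, #153.
So alternate 3 is #153.

153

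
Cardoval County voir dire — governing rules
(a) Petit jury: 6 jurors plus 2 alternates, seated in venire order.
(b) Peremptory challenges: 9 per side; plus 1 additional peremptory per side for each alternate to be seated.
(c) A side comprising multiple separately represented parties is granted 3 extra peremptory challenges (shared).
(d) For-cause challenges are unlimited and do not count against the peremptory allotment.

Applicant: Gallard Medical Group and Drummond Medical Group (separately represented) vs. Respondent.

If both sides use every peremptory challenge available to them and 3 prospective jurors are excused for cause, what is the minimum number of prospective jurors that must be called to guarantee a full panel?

36

Seats to fill: 6 + 2 alternates = 8.
Peremptories — Applicant: 9 + 1×2 + 3 = 14; Respondent: 9 + 1×2 = 11; total 25.
For-cause removals: 3.
Minimum venire: 8 + 25 + 3 = 36.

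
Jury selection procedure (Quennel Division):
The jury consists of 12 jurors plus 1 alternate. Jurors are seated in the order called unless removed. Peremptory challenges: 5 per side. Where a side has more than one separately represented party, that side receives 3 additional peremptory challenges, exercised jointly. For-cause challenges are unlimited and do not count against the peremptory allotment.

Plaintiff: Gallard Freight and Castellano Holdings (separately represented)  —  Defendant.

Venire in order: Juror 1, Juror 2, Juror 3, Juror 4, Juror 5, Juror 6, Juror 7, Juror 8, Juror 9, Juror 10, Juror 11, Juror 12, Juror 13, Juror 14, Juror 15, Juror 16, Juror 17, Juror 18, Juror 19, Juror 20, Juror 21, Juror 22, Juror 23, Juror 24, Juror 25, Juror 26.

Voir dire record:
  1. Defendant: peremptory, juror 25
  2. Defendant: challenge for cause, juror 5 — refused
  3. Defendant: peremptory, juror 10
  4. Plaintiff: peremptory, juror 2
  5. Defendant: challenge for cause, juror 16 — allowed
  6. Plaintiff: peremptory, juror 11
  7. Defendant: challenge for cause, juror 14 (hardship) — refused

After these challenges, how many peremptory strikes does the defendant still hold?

Defendant allotment: 5.
Defendant peremptories used: #25, #10 — 2 (for-cause on #5, #16, #14 don't count).
Remaining: 5 − 2 = 3.

3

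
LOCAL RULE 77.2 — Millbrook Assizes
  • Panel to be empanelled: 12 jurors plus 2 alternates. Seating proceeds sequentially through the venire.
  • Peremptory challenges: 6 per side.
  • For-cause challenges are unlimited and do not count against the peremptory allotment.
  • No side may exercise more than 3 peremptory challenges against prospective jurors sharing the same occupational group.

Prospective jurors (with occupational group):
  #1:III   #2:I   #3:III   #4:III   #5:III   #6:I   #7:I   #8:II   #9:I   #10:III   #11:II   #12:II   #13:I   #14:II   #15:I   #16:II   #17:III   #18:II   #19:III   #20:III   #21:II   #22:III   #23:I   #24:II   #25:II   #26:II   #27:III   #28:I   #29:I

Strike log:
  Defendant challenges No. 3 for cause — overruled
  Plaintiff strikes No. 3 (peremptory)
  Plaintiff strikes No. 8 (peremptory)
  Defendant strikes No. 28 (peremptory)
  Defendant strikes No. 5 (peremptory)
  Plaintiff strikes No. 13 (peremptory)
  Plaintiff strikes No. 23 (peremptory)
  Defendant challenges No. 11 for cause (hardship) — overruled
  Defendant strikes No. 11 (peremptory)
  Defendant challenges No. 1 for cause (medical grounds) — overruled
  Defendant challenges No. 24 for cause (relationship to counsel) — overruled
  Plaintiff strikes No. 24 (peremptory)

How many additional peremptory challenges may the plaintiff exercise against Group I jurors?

1

Plaintiff peremptories so far: #3, #8, #13, #23, #24 — 5 of 6 used, 1 left overall.
Against Group I: #13, #23 — 2 used; per-group cap 3 leaves 1.
Binding limit: min(1, 1) = 1.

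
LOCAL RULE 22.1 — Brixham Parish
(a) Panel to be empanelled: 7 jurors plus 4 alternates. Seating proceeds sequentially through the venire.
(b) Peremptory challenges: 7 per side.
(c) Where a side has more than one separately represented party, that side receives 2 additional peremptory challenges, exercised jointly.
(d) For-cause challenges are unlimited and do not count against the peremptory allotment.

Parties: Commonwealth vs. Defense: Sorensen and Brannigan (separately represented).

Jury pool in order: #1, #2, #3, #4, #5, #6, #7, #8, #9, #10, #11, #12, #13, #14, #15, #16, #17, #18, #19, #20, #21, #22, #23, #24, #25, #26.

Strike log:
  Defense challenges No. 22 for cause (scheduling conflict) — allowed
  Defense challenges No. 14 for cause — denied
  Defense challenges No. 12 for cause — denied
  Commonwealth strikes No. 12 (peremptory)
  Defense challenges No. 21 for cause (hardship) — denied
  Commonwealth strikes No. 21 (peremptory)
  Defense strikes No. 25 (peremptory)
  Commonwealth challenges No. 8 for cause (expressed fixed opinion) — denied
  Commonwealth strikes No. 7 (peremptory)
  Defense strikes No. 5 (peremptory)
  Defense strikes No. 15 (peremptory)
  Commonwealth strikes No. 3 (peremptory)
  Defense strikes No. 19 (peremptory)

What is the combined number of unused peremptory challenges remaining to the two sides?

8

Commonwealth allotment: 7. Defense allotment: 7 base + 2 multi-party = 9.
Commonwealth peremptories used: #12, #21, #7, #3 — 4 (the for-cause on #8 doesn't count).
Defense peremptories used: #25, #5, #15, #19 — 4 (for-cause on #22, #14, #12, #21 don't count).
Remaining: (7 − 4) + (9 − 4) = 8.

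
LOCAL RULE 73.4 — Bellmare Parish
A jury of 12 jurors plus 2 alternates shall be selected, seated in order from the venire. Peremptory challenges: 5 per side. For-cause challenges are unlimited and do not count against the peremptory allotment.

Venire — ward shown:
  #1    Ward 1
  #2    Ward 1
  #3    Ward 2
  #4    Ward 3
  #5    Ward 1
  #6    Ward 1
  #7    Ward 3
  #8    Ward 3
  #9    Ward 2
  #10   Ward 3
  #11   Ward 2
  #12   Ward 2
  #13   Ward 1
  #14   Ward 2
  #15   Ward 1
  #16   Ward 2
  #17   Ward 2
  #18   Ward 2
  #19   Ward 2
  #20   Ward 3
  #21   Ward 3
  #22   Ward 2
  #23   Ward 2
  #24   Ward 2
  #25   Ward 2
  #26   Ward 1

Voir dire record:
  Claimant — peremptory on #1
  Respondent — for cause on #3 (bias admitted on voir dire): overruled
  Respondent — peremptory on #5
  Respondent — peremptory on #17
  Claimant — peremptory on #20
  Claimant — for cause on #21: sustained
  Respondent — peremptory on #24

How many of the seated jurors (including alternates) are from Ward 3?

Removed: #1, #5, #17, #20, #21, #24.
Seated (14 incl. alternates): #2, #3, #4, #6, #7, #8, #9, #10, #11, #12, #13, #14, #15, #16.
Of those, in Ward 3: #4, #7, #8, #10 → 4.

4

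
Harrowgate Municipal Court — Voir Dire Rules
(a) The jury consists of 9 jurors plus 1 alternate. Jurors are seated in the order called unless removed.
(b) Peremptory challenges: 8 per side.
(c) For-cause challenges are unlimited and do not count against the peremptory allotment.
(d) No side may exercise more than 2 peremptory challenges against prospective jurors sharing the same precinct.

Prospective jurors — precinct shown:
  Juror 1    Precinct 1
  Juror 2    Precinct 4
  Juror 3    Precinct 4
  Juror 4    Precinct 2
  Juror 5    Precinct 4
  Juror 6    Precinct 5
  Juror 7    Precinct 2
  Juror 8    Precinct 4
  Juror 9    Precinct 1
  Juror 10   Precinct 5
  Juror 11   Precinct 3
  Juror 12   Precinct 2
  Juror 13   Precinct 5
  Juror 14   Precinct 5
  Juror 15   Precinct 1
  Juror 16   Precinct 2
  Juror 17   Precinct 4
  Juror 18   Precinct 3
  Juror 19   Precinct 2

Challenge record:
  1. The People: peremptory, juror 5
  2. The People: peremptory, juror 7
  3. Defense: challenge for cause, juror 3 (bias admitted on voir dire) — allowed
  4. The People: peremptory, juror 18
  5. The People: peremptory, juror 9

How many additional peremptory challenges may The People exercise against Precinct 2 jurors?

1

The People peremptories so far: #5, #7, #18, #9 — 4 of 8 used, 4 left overall.
Against Precinct 2: #7 — 1 used; per-precinct cap 2 leaves 1.
Binding limit: min(4, 1) = 1.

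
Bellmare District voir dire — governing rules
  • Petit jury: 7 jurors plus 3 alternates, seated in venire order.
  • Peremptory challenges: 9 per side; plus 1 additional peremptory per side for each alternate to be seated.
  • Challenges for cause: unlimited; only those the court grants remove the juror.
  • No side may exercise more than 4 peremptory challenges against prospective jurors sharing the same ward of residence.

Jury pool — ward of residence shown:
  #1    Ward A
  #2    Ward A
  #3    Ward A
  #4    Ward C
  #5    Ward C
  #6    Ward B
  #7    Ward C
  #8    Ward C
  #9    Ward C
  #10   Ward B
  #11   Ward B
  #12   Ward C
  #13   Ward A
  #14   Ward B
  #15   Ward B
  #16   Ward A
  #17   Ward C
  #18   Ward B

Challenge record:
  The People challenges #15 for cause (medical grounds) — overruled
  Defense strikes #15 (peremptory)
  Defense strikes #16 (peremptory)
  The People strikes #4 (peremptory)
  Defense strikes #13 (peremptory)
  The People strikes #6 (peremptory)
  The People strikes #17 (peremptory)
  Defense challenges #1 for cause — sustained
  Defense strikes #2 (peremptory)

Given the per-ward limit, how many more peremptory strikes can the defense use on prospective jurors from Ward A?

1

Defense peremptories so far: #15, #16, #13, #2 — 4 of 12 used, 8 left overall.
Against Ward A: #16, #13, #2 — 3 used; per-ward cap 4 leaves 1.
Binding limit: min(8, 1) = 1.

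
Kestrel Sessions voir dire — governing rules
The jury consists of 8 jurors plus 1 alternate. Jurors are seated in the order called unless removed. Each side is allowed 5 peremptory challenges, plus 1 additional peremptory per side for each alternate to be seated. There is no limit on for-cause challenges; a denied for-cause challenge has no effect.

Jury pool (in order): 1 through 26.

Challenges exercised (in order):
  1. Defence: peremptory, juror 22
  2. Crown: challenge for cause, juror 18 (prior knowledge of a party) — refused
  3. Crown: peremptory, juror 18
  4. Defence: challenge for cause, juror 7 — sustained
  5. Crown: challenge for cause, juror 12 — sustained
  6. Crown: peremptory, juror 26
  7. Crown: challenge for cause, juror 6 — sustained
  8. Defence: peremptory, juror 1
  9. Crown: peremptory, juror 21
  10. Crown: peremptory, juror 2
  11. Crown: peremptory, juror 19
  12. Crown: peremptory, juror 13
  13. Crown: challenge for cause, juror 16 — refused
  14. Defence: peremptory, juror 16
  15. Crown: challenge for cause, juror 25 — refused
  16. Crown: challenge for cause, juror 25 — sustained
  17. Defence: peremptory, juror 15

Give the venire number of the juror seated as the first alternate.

Removed: #1, #2, #6, #7, #12, #13, #15, #16, #18, #19, #21, #22, #25, #26.
Seating in order: seats 1–8 → #3, #4, #5, #8, #9, #10, #11, #14; alternates → #17.
So alternate 1 is #17.

17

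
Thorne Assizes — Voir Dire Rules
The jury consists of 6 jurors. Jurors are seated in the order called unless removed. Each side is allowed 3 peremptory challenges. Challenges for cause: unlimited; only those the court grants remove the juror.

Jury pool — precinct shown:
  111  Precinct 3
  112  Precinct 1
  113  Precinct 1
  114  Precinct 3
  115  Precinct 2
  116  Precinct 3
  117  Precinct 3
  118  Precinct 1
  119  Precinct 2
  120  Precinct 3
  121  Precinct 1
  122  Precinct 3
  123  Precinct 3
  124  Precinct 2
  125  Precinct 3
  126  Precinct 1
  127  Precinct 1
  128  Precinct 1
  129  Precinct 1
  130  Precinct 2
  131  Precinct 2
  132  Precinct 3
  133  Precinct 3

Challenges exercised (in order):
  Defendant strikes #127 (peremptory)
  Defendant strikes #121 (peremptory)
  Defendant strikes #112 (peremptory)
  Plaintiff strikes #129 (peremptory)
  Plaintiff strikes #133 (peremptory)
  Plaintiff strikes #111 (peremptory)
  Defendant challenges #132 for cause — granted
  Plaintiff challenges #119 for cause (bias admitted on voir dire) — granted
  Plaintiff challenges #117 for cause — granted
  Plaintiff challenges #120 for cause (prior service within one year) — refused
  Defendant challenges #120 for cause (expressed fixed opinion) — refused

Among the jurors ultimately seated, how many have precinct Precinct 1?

2

Removed: #111, #112, #117, #119, #121, #127, #129, #132, #133.
Seated jurors 1–6: #113, #114, #115, #116, #118, #120.
Of those, in Precinct 1: #113, #118 → 2.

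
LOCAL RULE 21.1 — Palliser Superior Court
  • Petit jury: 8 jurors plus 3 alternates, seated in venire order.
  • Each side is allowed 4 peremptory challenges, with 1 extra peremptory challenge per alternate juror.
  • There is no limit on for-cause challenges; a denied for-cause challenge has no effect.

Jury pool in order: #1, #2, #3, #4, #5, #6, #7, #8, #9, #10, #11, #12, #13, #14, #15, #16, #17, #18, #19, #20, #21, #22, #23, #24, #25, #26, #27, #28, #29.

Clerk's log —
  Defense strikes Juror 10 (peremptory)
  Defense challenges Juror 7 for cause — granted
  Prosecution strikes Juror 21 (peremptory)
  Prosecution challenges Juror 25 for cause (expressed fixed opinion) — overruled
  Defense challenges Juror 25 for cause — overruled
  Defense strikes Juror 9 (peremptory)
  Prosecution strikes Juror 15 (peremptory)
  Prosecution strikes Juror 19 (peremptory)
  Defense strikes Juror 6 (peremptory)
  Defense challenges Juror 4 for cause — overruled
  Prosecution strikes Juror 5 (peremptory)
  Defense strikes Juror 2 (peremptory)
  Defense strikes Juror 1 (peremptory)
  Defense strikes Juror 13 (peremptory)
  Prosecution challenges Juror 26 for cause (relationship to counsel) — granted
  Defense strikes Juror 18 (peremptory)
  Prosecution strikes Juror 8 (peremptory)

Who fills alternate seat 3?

Removed: #1, #2, #5, #6, #7, #8, #9, #10, #13, #15, #18, #19, #21, #26. (#4, #25 stay — for-cause denied.)
Seating in order: seats 1–8 → #3, #4, #11, #12, #14, #16, #17, #20; alternates → #22, #23, #24.
So alternate 3 is #24.

24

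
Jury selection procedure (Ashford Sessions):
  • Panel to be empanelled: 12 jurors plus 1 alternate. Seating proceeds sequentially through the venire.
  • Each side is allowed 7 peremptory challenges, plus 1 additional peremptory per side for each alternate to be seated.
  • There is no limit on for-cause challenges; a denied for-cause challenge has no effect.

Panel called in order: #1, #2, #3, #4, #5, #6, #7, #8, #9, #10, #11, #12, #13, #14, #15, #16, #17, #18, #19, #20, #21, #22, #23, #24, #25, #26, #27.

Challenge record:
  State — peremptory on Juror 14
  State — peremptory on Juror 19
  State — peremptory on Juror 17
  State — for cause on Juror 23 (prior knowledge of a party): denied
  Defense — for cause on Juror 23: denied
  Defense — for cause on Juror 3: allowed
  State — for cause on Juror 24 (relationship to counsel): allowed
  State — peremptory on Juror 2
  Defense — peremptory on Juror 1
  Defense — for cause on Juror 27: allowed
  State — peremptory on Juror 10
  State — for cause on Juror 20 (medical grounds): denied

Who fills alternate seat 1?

Removed: #1, #2, #3, #10, #14, #17, #19, #24, #27. (#20, #23 stay — for-cause denied.)
Filling seats in venire order through position 13: #4, #5, #6, #7, #8, #9, #11, #12, #13, #15, #16, #18, #20.
So alternate 1 is #20.

20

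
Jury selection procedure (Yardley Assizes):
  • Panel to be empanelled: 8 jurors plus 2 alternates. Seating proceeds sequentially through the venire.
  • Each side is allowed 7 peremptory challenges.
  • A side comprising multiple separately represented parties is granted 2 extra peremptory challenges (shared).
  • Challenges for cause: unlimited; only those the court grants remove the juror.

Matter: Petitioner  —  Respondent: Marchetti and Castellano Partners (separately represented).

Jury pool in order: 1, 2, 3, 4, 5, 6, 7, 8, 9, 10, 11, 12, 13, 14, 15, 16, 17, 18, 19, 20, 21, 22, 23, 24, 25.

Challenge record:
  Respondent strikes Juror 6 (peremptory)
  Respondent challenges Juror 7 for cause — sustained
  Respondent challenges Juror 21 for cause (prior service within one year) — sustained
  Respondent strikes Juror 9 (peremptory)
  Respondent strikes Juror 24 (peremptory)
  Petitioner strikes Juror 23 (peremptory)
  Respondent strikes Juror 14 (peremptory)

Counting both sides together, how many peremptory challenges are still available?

11

Petitioner allotment: 7. Respondent allotment: 7 base + 2 multi-party = 9.
Petitioner peremptories used: #23 — 1.
Respondent peremptories used: #6, #9, #24, #14 — 4 (for-cause on #7, #21 don't count).
Remaining: (7 − 1) + (9 − 4) = 11.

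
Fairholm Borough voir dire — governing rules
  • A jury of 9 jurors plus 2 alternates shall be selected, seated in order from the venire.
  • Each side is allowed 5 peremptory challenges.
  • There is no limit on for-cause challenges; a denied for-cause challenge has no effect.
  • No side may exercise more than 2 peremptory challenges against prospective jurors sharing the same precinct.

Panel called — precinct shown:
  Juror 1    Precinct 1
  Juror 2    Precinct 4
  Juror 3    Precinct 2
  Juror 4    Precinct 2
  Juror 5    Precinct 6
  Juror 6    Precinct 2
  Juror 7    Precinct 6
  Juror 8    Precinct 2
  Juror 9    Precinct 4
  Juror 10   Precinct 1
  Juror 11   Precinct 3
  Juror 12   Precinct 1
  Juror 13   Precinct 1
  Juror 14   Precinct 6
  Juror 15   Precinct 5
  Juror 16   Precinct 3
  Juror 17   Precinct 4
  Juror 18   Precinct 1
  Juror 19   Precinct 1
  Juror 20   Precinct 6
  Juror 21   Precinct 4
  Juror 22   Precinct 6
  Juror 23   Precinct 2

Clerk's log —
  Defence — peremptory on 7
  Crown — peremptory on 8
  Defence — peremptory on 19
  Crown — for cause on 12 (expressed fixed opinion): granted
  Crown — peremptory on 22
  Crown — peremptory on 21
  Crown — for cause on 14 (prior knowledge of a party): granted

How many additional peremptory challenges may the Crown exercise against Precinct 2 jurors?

Crown peremptories so far: #8, #22, #21 — 3 of 5 used, 2 left overall.
Against Precinct 2: #8 — 1 used; per-precinct cap 2 leaves 1.
Binding limit: min(2, 1) = 1.

1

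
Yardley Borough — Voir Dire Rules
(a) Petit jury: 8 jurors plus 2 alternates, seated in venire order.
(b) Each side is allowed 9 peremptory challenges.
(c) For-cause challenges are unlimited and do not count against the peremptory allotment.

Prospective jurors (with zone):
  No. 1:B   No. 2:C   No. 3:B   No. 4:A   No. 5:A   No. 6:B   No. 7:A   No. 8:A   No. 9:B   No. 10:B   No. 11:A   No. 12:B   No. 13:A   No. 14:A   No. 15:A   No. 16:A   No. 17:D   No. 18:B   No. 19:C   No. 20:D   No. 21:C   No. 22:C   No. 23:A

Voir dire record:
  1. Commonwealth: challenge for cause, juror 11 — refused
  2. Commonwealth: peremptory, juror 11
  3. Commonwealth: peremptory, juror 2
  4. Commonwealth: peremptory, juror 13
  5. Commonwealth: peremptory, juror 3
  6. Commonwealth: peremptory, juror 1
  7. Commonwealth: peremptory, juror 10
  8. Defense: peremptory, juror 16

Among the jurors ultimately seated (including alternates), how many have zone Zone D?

1

Removed: #1, #2, #3, #10, #11, #13, #16.
Seated (10 incl. alternates): #4, #5, #6, #7, #8, #9, #12, #14, #15, #17.
Of those, in Zone D: #17 → 1.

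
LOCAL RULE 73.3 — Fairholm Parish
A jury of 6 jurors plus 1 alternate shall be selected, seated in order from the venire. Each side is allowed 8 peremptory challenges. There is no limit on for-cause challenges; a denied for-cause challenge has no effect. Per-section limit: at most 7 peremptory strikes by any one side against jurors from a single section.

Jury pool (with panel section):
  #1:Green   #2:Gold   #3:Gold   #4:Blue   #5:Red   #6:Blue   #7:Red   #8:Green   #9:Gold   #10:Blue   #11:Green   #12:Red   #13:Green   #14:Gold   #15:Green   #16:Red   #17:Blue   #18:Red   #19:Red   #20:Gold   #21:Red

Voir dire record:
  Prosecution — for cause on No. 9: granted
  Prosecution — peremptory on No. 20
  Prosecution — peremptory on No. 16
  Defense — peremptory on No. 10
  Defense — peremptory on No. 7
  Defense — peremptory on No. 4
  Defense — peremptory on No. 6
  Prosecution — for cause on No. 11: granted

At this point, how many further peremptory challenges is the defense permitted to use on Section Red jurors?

4

Defense peremptories so far: #10, #7, #4, #6 — 4 of 8 used, 4 left overall.
Against Section Red: #7 — 1 used; per-section cap 7 leaves 6.
Binding limit: min(4, 6) = 4.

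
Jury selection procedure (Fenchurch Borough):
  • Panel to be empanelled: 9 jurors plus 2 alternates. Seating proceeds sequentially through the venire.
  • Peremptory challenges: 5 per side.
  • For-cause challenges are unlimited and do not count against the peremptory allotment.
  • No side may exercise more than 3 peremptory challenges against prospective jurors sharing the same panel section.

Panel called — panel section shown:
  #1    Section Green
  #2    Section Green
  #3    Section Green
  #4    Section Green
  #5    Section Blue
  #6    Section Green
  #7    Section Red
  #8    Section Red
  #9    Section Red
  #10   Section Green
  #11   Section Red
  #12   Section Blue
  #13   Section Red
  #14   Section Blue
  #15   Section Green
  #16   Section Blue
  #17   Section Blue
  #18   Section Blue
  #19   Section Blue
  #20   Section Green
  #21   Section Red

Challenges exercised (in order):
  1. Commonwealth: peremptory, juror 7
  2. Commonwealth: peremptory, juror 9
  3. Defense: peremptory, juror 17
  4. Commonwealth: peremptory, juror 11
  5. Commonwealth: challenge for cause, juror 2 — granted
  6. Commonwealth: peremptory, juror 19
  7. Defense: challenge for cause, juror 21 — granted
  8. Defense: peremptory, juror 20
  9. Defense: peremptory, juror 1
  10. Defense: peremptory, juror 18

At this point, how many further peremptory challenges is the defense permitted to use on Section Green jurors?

Defense peremptories so far: #17, #20, #1, #18 — 4 of 5 used, 1 left overall.
Against Section Green: #20, #1 — 2 used; per-section cap 3 leaves 1.
Binding limit: min(1, 1) = 1.

1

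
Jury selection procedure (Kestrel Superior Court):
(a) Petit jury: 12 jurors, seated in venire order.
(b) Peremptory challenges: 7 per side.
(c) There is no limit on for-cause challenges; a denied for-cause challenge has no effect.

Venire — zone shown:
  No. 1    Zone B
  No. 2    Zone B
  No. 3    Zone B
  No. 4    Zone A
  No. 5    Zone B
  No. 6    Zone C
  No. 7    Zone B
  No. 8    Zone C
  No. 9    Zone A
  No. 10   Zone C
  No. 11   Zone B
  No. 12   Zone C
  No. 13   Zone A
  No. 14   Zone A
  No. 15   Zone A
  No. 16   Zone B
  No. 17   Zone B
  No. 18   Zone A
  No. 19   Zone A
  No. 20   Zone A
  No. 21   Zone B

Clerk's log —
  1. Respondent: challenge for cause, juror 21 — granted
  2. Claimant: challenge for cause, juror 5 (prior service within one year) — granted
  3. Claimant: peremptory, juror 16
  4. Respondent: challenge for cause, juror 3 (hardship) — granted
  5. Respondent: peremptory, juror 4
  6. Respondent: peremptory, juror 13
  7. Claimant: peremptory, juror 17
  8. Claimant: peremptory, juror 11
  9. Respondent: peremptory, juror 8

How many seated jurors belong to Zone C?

3

Removed: #3, #4, #5, #8, #11, #13, #16, #17, #21.
Seated jurors 1–12: #1, #2, #6, #7, #9, #10, #12, #14, #15, #18, #19, #20.
Of those, in Zone C: #6, #10, #12 → 3.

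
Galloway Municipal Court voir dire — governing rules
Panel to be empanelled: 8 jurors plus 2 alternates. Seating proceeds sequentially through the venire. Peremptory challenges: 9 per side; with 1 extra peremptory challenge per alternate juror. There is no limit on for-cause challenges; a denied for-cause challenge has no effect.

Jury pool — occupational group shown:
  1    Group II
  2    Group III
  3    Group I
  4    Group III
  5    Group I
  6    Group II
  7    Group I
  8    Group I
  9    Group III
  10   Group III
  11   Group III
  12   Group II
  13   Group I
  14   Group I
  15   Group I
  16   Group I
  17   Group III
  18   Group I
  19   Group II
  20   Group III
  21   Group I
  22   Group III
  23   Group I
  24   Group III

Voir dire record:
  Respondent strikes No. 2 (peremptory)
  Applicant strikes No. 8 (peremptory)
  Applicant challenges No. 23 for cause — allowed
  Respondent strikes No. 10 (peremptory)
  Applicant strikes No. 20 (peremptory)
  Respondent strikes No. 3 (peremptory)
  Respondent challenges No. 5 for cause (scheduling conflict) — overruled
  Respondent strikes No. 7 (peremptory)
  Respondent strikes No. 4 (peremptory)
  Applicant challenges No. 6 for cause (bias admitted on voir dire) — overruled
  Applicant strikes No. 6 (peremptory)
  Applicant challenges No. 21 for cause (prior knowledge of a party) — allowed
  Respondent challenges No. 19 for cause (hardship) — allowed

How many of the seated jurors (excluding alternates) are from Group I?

Removed: #2, #3, #4, #6, #7, #8, #10, #19, #20, #21, #23.
Seated jurors 1–8: #1, #5, #9, #11, #12, #13, #14, #15 (alternates #16, #17 not counted).
Of those, in Group I: #5, #13, #14, #15 → 4.

4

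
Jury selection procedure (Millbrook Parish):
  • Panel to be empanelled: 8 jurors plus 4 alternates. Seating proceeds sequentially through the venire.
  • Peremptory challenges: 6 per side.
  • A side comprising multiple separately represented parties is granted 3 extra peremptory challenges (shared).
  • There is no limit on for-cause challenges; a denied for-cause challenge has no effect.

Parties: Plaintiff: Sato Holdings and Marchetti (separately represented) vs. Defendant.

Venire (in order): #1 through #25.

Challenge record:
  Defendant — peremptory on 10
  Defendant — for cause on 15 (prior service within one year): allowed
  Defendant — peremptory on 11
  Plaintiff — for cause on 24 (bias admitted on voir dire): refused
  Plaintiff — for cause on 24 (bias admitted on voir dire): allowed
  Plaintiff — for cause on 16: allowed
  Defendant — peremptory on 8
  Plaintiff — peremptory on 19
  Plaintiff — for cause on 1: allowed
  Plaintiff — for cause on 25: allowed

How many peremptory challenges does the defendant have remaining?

3

Defendant allotment: 6.
Defendant peremptories used: #10, #11, #8 — 3 (the for-cause on #15 doesn't count).
Remaining: 6 − 3 = 3.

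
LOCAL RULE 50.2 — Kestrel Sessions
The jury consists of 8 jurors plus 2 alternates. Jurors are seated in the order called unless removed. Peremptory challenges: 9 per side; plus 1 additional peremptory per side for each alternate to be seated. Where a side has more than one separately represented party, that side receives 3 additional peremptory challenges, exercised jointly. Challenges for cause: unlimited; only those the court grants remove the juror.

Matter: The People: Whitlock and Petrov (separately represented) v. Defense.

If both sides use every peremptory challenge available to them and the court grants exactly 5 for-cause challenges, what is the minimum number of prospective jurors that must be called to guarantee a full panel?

Seats to fill: 8 + 2 alternates = 10.
Peremptories — The People: 9 + 1×2 + 3 = 14; Defense: 9 + 1×2 = 11; total 25.
For-cause removals: 5.
Minimum venire: 10 + 25 + 5 = 40.

40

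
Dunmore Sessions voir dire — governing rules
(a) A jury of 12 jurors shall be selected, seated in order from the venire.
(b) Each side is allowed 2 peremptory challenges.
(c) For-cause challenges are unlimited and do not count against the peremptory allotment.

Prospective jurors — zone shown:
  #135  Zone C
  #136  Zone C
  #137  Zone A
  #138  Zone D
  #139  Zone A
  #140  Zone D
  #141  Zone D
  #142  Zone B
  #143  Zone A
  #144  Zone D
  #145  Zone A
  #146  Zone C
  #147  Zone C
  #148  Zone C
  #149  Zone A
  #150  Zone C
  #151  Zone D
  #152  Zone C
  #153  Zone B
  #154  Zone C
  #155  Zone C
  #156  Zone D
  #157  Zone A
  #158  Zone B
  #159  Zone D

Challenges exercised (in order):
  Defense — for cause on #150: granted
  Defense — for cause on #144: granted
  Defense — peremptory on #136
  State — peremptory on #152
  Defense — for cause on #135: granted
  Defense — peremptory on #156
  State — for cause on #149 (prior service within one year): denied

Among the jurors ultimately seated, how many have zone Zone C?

3

Removed: #135, #136, #144, #150, #152, #156.
Seated jurors 1–12: #137, #138, #139, #140, #141, #142, #143, #145, #146, #147, #148, #149.
Of those, in Zone C: #146, #147, #148 → 3.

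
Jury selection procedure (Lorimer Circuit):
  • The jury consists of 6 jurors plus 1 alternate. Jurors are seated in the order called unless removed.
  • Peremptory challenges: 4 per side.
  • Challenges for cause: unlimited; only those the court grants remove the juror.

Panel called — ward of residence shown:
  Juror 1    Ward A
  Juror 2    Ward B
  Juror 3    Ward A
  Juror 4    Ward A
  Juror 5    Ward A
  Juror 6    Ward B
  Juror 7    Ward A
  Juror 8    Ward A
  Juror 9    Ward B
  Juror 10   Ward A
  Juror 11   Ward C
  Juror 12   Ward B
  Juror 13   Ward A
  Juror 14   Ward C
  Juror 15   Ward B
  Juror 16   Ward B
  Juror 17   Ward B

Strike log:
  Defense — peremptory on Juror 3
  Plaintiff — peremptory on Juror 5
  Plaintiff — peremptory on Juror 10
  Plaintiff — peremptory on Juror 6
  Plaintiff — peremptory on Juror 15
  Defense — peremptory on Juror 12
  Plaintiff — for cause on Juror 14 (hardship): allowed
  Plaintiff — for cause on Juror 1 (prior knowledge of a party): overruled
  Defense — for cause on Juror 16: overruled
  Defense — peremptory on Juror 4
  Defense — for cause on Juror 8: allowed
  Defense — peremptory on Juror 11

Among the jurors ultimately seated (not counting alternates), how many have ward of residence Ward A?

Removed: #3, #4, #5, #6, #8, #10, #11, #12, #14, #15.
Seated jurors 1–6: #1, #2, #7, #9, #13, #16 (alternates #17 not counted).
Of those, in Ward A: #1, #7, #13 → 3.

3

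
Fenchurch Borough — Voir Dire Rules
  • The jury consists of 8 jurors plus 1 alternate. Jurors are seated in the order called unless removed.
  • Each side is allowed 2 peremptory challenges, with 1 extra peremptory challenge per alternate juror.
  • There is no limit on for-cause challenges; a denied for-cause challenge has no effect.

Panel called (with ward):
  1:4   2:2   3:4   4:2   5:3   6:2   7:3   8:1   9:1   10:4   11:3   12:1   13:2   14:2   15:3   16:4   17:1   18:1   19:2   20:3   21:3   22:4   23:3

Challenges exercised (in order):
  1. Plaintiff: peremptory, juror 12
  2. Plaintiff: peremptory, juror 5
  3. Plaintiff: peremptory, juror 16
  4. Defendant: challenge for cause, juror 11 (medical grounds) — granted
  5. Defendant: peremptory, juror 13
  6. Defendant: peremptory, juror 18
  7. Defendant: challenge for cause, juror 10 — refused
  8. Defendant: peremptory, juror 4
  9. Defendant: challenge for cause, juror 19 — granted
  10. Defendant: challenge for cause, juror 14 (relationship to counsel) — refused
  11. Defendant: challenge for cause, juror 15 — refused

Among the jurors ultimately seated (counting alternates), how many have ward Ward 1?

Removed: #4, #5, #11, #12, #13, #16, #18, #19.
Seated (9 incl. alternates): #1, #2, #3, #6, #7, #8, #9, #10, #14.
Of those, in Ward 1: #8, #9 → 2.

2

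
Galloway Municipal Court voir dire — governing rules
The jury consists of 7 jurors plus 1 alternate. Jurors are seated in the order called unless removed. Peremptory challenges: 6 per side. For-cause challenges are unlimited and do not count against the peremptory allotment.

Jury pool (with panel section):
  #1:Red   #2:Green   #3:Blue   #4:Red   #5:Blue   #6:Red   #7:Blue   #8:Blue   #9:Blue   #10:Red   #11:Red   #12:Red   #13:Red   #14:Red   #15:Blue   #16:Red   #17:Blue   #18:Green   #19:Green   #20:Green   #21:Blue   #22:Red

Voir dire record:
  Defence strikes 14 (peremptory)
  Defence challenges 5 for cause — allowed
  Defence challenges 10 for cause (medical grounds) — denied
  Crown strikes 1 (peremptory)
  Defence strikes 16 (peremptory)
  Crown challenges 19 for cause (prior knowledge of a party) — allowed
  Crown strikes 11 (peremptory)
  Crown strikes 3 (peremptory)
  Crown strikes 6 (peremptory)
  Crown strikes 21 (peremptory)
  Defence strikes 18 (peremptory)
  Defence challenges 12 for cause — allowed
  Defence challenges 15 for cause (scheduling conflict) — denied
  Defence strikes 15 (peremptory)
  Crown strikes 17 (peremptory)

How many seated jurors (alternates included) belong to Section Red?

Removed: #1, #3, #5, #6, #11, #12, #14, #15, #16, #17, #18, #19, #21.
Seated (8 incl. alternates): #2, #4, #7, #8, #9, #10, #13, #20.
Of those, in Section Red: #4, #10, #13 → 3.

3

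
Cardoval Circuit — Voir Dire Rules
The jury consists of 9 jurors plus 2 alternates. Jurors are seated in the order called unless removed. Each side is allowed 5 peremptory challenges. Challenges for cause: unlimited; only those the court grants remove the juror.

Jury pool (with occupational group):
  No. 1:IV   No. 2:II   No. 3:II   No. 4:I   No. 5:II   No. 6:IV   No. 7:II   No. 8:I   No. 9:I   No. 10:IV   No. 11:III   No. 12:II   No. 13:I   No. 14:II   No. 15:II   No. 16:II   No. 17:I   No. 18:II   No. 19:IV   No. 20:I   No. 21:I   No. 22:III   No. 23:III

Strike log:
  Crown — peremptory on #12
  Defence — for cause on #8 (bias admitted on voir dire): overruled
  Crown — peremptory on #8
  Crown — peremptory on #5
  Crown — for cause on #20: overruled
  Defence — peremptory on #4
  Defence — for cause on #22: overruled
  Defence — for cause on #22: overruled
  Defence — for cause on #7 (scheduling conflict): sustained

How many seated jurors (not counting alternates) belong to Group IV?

3

Removed: #4, #5, #7, #8, #12.
Seated jurors 1–9: #1, #2, #3, #6, #9, #10, #11, #13, #14 (alternates #15, #16 not counted).
Of those, in Group IV: #1, #6, #10 → 3.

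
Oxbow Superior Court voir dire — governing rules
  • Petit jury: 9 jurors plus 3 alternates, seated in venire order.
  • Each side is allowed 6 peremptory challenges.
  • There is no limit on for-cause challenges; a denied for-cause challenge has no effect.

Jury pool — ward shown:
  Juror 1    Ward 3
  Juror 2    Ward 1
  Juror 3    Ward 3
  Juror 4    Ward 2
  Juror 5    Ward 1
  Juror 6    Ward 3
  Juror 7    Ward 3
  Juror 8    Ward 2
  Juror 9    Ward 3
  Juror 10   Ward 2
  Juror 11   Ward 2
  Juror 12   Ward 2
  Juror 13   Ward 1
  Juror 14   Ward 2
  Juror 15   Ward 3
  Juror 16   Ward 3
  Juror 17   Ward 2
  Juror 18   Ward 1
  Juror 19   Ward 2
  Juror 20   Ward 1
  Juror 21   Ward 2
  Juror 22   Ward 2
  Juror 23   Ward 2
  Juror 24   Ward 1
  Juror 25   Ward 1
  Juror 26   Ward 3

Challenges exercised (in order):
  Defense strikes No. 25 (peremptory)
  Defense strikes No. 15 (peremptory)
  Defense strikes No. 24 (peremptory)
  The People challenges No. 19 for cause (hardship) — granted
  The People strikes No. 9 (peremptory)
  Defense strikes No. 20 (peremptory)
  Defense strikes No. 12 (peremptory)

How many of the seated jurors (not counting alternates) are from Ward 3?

Removed: #9, #12, #15, #19, #20, #24, #25.
Seated jurors 1–9: #1, #2, #3, #4, #5, #6, #7, #8, #10 (alternates #11, #13, #14 not counted).
Of those, in Ward 3: #1, #3, #6, #7 → 4.

4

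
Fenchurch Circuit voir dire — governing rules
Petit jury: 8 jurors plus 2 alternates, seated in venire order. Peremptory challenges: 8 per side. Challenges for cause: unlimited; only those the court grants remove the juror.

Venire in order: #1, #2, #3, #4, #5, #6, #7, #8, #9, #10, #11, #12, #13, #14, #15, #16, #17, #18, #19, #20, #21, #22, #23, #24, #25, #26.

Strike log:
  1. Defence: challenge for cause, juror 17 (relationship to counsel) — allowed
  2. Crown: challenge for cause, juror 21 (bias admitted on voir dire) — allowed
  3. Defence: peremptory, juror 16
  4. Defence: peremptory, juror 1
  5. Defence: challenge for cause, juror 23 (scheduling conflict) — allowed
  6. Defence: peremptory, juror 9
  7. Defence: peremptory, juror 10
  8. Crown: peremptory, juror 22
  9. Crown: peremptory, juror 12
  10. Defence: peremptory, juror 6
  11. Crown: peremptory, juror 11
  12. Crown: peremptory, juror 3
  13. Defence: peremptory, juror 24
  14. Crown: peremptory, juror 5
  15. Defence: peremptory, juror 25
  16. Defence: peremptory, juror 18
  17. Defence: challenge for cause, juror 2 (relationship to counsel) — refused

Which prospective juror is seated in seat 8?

19

Removed: #1, #3, #5, #6, #9, #10, #11, #12, #16, #17, #18, #21, #22, #23, #24, #25. (#2 stays — for-cause denied.)
Seating in order: seats 1–8 → #2, #4, #7, #8, #13, #14, #15, #19; alternates → #20, #26.
So seat 8 is #19.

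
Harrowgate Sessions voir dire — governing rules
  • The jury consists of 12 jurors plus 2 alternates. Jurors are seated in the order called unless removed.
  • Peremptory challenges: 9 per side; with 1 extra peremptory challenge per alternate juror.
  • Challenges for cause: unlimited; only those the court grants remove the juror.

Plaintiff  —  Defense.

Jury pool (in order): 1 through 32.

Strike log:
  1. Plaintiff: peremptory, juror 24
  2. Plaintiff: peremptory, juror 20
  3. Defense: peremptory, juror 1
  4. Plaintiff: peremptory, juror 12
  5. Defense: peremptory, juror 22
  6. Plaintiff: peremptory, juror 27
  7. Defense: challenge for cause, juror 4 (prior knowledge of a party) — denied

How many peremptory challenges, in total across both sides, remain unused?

Plaintiff allotment: 9 base + 1 × 2 alternates = 11. Defense allotment: 9 base + 1 × 2 alternates = 11.
Plaintiff peremptories used: #24, #20, #12, #27 — 4.
Defense peremptories used: #1, #22 — 2 (the for-cause on #4 doesn't count).
Remaining: (11 − 4) + (11 − 2) = 16.

16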